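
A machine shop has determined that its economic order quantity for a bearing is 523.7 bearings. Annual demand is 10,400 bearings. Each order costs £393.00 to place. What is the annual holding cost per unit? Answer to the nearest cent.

The basic EOQ model gives Q* = √(2DS/H); rearrange for the unknown.
From Q* = √(2DS/H): H = 2DS / Q*² = 2 × 10,400 × 393 / 523.7² = 29.8051.

H ≈ £29.81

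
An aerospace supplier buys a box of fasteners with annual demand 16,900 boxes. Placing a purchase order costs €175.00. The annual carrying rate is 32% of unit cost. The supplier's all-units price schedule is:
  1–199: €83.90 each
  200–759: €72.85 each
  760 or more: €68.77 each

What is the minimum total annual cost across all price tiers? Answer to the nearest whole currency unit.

Holding cost per unit per year at price C is H = 0.32·C.
For each price level, check whether its EOQ is feasible; otherwise the best quantity at that price is the breakpoint.
Tier 1 (€83.90): EOQ = 469.4 exceeds tier's upper bound 199, so this tier is dominated.
EOQ at €72.85 = 503.7 (feasible in tier 2): TC = 16,900×€72.85 + (16,900/503.7)×175 + (503.7/2)×0.32×€72.85 = €1,242,907.68.
EOQ at €68.77 = 518.4 < 760, so use break Q=760: TC = 16,900×€68.77 + (16,900/760.0)×175 + (760.0/2)×0.32×€68.77 = €1,174,466.88.
Lowest total cost among the candidates is at Q = 760.0.

TC* ≈ €1,174,467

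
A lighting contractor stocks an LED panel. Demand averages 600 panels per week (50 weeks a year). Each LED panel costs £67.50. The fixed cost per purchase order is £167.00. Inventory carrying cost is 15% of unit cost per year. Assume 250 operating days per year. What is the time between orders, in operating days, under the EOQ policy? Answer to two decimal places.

T ≈ 8.29 days

Annual demand D = 600 × 50 = 30,000.
Holding cost H = 0.15 × £67.50 = £10.1250 per unit per year.
EOQ = √(2DS/H) = √(2 × 30,000 × 167 / 10.125) ≈ 994.80.
Cycle time = Q*/D × 250 = 994.80 / 30,000 × 250 ≈ 8.290 days.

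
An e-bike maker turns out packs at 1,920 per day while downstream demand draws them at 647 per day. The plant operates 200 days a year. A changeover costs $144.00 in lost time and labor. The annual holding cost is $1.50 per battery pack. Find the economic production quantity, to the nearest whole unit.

Annual demand D = 647 × 200 = 129,400.
Production build-up factor (1 − d/p) = 1 − 647/1,920 = 0.6630.
Q* = √(2DS / (H(1 − d/p))) = √(2 × 129,400 × 144 / (1.5 × 0.6630)).
= √(37,267,200 / 0.9945) ≈ 6121.448.

Q* ≈ 6,121 packs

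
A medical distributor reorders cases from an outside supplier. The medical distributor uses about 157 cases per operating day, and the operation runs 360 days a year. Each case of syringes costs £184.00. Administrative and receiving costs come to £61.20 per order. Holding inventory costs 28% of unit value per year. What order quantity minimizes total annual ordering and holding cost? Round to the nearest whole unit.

Annual demand D = 157 × 360 = 56,520.
Holding cost H = 0.28 × £184.00 = £51.5200 per unit per year.
EOQ = √(2DS / H) = √(2 × 56,520 × 61.2 / 51.52).
= √(6,918,048 / 51.52) = √134,278.882 ≈ 366.441.

Q* ≈ 366 cases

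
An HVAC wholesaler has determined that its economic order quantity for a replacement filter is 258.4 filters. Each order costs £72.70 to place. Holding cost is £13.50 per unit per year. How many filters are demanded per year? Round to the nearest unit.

D ≈ 6,199 filters per year

The basic EOQ model gives Q* = √(2DS/H); rearrange for the unknown.
From Q* = √(2DS/H): D = Q*²H / (2S) = 258.4² × 13.5 / (2 × 72.7) = 6199.467.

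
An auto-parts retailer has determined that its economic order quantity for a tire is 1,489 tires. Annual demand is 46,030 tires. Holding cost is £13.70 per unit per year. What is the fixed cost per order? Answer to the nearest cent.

S ≈ £329.94

Squaring Q* = √(2DS/H) gives Q*² = 2DS/H.
From Q* = √(2DS/H): S = Q*²H / (2D) = 1,489² × 13.7 / (2 × 46,030) = 329.9431.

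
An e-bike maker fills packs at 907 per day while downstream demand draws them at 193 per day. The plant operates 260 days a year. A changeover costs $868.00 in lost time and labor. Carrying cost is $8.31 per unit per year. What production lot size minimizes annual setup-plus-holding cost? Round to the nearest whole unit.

Q* ≈ 3,649 packs

Annual demand D = 193 × 260 = 50,180.
Production build-up factor (1 − d/p) = 1 − 193/907 = 0.7872.
Q* = √(2DS / (H(1 − d/p))) = √(2 × 50,180 × 868 / (8.31 × 0.7872)).
= √(87,112,480 / 6.5417) ≈ 3649.171.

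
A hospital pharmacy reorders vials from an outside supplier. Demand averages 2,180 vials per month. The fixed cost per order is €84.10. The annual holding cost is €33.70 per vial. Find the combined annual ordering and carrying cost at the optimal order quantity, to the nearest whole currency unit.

Annual demand D = 2,180 × 12 = 26,160.
EOQ = √(2DS/H) = √(2 × 26,160 × 84.1 / 33.7) ≈ 361.34.
At Q*, ordering cost (D/Q*)S equals holding cost (Q*/2)H, each = √(DSH/2).
Minimum total = √(2DSH) = √(2 × 26,160 × 84.1 × 33.7) ≈ 12177.183.

TC* ≈ €12,177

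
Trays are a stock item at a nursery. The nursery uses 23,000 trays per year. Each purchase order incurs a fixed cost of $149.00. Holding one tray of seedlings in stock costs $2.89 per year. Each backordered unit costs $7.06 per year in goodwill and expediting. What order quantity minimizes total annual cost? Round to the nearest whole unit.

Q* ≈ 1,828 trays

With planned backorders, Q* = √(2DS/H) · √((H+B)/B).
√(2DS/H) = √(2 × 23,000 × 149 / 2.89) = 1540.009.
√((H+B)/B) = √((2.89+7.06)/7.06) = 1.1872.
Q* ≈ 1828.236.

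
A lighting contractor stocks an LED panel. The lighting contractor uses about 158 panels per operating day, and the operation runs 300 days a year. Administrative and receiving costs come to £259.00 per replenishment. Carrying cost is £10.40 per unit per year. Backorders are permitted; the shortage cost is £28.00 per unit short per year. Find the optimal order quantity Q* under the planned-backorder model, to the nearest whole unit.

Annual demand D = 158 × 300 = 47,400.
With planned backorders, Q* = √(2DS/H) · √((H+B)/B).
√(2DS/H) = √(2 × 47,400 × 259 / 10.4) = 1536.517.
√((H+B)/B) = √((10.4+28)/28) = 1.1711.
Q* ≈ 1799.385.

Q* ≈ 1,799 panels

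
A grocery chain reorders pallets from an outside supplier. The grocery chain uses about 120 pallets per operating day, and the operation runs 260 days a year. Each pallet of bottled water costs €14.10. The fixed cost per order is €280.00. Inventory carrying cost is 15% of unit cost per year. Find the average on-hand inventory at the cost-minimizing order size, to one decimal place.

Average inventory ≈ 1,437.1 pallets

Annual demand D = 120 × 260 = 31,200.
Holding cost H = 0.15 × €14.10 = €2.1150 per unit per year.
EOQ = √(2DS/H) = √(2 × 31,200 × 280 / 2.115) ≈ 2874.19.
Average inventory = Q*/2 ≈ 2874.19 / 2 = 1437.097.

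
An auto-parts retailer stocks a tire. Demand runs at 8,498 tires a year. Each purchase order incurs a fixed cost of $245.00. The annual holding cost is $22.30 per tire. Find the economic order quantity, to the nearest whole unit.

Q* ≈ 432 tires

EOQ = √(2DS / H) = √(2 × 8,498 × 245 / 22.3).
= √(4,164,020 / 22.3) = √186,727.3543 ≈ 432.120.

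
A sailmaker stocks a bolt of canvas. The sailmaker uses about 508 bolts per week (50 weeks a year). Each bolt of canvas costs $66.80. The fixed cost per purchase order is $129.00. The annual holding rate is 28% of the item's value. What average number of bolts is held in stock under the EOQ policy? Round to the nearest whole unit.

Average inventory ≈ 296 bolts

Annual demand D = 508 × 50 = 25,400.
Holding cost H = 0.28 × $66.80 = $18.7040 per unit per year.
The optimal lot size = √(2DS/H) = √(2 × 25,400 × 129 / 18.704) ≈ 591.92.
Average inventory = Q*/2 ≈ 591.92 / 2 = 295.958.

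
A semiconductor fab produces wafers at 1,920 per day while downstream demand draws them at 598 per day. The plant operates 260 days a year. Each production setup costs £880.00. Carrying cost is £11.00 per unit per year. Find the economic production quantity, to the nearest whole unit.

Q* ≈ 6,011 wafers

Annual demand D = 598 × 260 = 155,480.
Production build-up factor (1 − d/p) = 1 − 598/1,920 = 0.6885.
Q* = √(2DS / (H(1 − d/p))) = √(2 × 155,480 × 880 / (11 × 0.6885)).
= √(273,644,800 / 7.574) ≈ 6010.798.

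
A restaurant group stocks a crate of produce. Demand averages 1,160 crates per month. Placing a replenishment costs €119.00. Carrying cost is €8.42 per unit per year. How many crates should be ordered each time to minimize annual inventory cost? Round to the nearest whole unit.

Q* ≈ 627 crates

Annual demand D = 1,160 × 12 = 13,920.
EOQ = √(2DS / H) = √(2 × 13,920 × 119 / 8.42).
= √(3,312,960 / 8.42) = √393,463.1829 ≈ 627.266.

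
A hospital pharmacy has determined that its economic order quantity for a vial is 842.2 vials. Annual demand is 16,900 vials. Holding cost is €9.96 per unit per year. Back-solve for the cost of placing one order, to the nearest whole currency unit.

S ≈ €209

The basic EOQ model gives Q* = √(2DS/H); rearrange for the unknown.
From Q* = √(2DS/H): S = Q*²H / (2D) = 842.2² × 9.96 / (2 × 16,900) = 209.0129.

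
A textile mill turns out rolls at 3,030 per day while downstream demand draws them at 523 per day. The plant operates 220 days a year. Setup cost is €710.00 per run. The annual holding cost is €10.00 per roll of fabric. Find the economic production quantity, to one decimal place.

Q* ≈ 4,443.8 rolls

Annual demand D = 523 × 220 = 115,060.
Production build-up factor (1 − d/p) = 1 − 523/3,030 = 0.8274.
Q* = √(2DS / (H(1 − d/p))) = √(2 × 115,060 × 710 / (10 × 0.8274)).
= √(163,385,200 / 8.2739) ≈ 4443.759.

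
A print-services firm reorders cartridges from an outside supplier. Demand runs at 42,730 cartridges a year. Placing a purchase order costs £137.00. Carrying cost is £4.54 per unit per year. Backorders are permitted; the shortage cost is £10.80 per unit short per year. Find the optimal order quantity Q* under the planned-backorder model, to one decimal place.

With planned backorders, Q* = √(2DS/H) · √((H+B)/B).
√(2DS/H) = √(2 × 42,730 × 137 / 4.54) = 1605.883.
√((H+B)/B) = √((4.54+10.8)/10.8) = 1.1918.
Q* ≈ 1913.880.

Q* ≈ 1,913.9 cartridges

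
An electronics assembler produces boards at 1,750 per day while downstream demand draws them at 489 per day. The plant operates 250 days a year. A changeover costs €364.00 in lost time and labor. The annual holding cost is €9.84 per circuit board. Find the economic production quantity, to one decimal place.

Q* ≈ 3,542.9 boards

Annual demand D = 489 × 250 = 122,250.
Production build-up factor (1 − d/p) = 1 − 489/1,750 = 0.7206.
Q* = √(2DS / (H(1 − d/p))) = √(2 × 122,250 × 364 / (9.84 × 0.7206)).
= √(88,998,000 / 7.0904) ≈ 3542.861.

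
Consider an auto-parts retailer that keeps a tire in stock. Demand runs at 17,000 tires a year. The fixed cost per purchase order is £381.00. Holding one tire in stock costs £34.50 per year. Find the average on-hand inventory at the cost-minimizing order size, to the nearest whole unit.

EOQ = √(2DS/H) = √(2 × 17,000 × 381 / 34.5) ≈ 612.76.
Average inventory = Q*/2 ≈ 612.76 / 2 = 306.381.

Average inventory ≈ 306 tires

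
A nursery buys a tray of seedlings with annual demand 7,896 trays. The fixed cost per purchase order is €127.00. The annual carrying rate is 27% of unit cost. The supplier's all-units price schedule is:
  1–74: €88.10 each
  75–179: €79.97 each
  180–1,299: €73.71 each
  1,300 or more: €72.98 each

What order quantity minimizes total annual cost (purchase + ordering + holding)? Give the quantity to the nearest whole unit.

Q* ≈ 317 trays

Holding cost per unit per year at price C is H = 0.27·C.
For each price level, check whether its EOQ is feasible; otherwise the best quantity at that price is the breakpoint.
Tier 1 (€88.10): EOQ = 290.4 exceeds tier's upper bound 74, so this tier is dominated.
Tier 2 (€79.97): EOQ = 304.8 exceeds tier's upper bound 179, so this tier is dominated.
EOQ at €73.71 = 317.5 (feasible in tier 3): TC = 7,896×€73.71 + (7,896/317.5)×127 + (317.5/2)×0.27×€73.71 = €588,331.95.
EOQ at €72.98 = 319.0 < 1300, so use break Q=1300: TC = 7,896×€72.98 + (7,896/1300.0)×127 + (1300.0/2)×0.27×€72.98 = €589,829.45.
Lowest total cost is €588,331.95 at Q = 317.5.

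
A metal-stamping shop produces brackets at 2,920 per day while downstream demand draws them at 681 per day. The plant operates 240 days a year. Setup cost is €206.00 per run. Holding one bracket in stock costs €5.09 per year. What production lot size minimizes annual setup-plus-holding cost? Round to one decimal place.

Q* ≈ 4,153.7 brackets

Annual demand D = 681 × 240 = 163,440.
Production build-up factor (1 − d/p) = 1 − 681/2,920 = 0.7668.
Q* = √(2DS / (H(1 − d/p))) = √(2 × 163,440 × 206 / (5.09 × 0.7668)).
= √(67,337,280 / 3.9029) ≈ 4153.682.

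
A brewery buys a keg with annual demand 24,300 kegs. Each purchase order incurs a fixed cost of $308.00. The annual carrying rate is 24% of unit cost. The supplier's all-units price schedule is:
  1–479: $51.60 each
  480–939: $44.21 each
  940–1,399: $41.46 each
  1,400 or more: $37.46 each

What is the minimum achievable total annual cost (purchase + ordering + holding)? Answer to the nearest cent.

Holding cost per unit per year at price C is H = 0.24·C.
Evaluate total cost at each tier's feasible EOQ or, if the EOQ is below the tier, at the tier's minimum quantity.
Tier 1 ($51.60): EOQ = 1099.4 exceeds tier's upper bound 479, so this tier is dominated.
Tier 2 ($44.21): EOQ = 1187.8 exceeds tier's upper bound 939, so this tier is dominated.
EOQ at $41.46 = 1226.5 (feasible in tier 3): TC = 24,300×$41.46 + (24,300/1226.5)×308 + (1226.5/2)×0.24×$41.46 = $1,019,682.32.
EOQ at $37.46 = 1290.3 < 1400, so use break Q=1400: TC = 24,300×$37.46 + (24,300/1400.0)×308 + (1400.0/2)×0.24×$37.46 = $921,917.28.
Lowest total cost among the candidates is at Q = 1400.0.

TC* ≈ $921,917.28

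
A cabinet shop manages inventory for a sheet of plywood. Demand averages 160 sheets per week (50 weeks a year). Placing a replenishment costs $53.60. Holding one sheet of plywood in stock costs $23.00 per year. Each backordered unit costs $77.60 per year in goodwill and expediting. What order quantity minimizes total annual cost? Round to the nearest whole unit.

Annual demand D = 160 × 50 = 8,000.
With planned backorders, Q* = √(2DS/H) · √((H+B)/B).
√(2DS/H) = √(2 × 8,000 × 53.6 / 23) = 193.098.
√((H+B)/B) = √((23+77.6)/77.6) = 1.1386.
Q* ≈ 219.860.

Q* ≈ 220 sheets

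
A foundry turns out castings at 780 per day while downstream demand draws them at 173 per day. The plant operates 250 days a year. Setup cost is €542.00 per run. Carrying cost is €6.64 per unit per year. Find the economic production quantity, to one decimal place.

Q* ≈ 3,012.2 castings

Annual demand D = 173 × 250 = 43,250.
Production build-up factor (1 − d/p) = 1 − 173/780 = 0.7782.
Q* = √(2DS / (H(1 − d/p))) = √(2 × 43,250 × 542 / (6.64 × 0.7782)).
= √(46,883,000 / 5.1673) ≈ 3012.150.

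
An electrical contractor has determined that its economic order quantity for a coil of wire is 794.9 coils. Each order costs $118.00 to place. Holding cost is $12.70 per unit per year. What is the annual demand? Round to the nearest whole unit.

D ≈ 34,003 coils per year

Squaring Q* = √(2DS/H) gives Q*² = 2DS/H.
From Q* = √(2DS/H): D = Q*²H / (2S) = 794.9² × 12.7 / (2 × 118) = 34002.959.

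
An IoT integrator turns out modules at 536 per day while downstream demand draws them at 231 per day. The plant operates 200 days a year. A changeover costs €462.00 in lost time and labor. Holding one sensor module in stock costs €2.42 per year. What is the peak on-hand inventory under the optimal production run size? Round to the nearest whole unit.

Annual demand D = 231 × 200 = 46,200.
Production build-up factor (1 − d/p) = 1 − 231/536 = 0.5690.
Q* = √(2DS / (H(1 − d/p))) = √(2 × 46,200 × 462 / (2.42 × 0.5690)).
= √(42,688,800 / 1.3771) ≈ 5567.776.
Maximum inventory = Q*(1 − d/p) = 5567.776 × 0.5690 ≈ 3168.231.

I_max ≈ 3,168 modules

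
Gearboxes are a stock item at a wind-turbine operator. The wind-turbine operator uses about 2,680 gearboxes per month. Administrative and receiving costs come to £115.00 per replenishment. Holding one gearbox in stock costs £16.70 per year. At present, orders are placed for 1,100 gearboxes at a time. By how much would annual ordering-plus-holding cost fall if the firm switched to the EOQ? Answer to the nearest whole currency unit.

Extra cost ≈ £1,433 per year

Annual demand D = 2,680 × 12 = 32,160.
EOQ = √(2DS/H) = √(2 × 32,160 × 115 / 16.7) ≈ 665.52.
Cost at Q* = (D/Q*)S + (Q*/2)H = √(2DSH) ≈ £11,114.25.
Cost at Q = 1,100: (32,160/1,100)×115 + (1,100/2)×16.7 = £3,362.18 + £9,185.00 = £12,547.18.
Excess = £12,547.18 − £11,114.25 = £1,432.93.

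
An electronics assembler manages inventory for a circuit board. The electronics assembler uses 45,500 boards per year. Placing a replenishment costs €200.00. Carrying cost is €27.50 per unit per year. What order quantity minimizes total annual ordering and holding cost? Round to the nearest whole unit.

EOQ = √(2DS / H) = √(2 × 45,500 × 200 / 27.5).
= √(18,200,000 / 27.5) = √661,818.1818 ≈ 813.522.

Q* ≈ 814 boards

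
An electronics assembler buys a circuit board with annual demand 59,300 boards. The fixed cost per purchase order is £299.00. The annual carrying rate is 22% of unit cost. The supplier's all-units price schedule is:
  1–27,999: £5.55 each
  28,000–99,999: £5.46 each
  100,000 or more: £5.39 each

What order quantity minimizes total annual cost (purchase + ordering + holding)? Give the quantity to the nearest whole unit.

Holding cost per unit per year at price C is H = 0.22·C.
For each price level, check whether its EOQ is feasible; otherwise the best quantity at that price is the breakpoint.
EOQ at £5.55 = 5389.1 (feasible in tier 1): TC = 59,300×£5.55 + (59,300/5389.1)×299 + (5389.1/2)×0.22×£5.55 = £335,695.15.
EOQ at £5.46 = 5433.4 < 28000, so use break Q=28000: TC = 59,300×£5.46 + (59,300/28000.0)×299 + (28000.0/2)×0.22×£5.46 = £341,228.04.
EOQ at £5.39 = 5468.6 < 100000, so use break Q=100000: TC = 59,300×£5.39 + (59,300/100000.0)×299 + (100000.0/2)×0.22×£5.39 = £379,094.31.
Lowest total cost is £335,695.15 at Q = 5389.1.

Q* ≈ 5,389 boards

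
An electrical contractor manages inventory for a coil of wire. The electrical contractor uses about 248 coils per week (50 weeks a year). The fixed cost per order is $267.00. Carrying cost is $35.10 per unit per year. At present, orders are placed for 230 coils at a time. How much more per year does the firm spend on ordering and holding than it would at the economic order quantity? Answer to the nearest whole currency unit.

Annual demand D = 248 × 50 = 12,400.
EOQ = √(2DS/H) = √(2 × 12,400 × 267 / 35.1) ≈ 434.34.
Cost at Q* = (D/Q*)S + (Q*/2)H = √(2DSH) ≈ $15,245.27.
Cost at Q = 230: (12,400/230)×267 + (230/2)×35.1 = $14,394.78 + $4,036.50 = $18,431.28.
Excess = $18,431.28 − $15,245.27 = $3,186.02.

Extra cost ≈ $3,186 per year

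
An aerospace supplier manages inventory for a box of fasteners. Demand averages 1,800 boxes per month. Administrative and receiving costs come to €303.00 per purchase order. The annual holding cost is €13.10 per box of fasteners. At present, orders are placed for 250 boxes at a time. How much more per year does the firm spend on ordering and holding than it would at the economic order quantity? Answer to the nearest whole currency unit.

Extra cost ≈ €14,722 per year

Annual demand D = 1,800 × 12 = 21,600.
EOQ = √(2DS/H) = √(2 × 21,600 × 303 / 13.1) ≈ 999.60.
Cost at Q* = (D/Q*)S + (Q*/2)H = √(2DSH) ≈ €13,094.80.
Cost at Q = 250: (21,600/250)×303 + (250/2)×13.1 = €26,179.20 + €1,637.50 = €27,816.70.
Excess = €27,816.70 − €13,094.80 = €14,721.90.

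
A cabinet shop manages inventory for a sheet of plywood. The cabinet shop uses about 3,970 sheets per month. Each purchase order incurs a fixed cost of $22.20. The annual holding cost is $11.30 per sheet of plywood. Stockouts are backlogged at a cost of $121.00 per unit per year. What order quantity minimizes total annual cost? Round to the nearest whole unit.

Q* ≈ 452 sheets

Annual demand D = 3,970 × 12 = 47,640.
With planned backorders, Q* = √(2DS/H) · √((H+B)/B).
√(2DS/H) = √(2 × 47,640 × 22.2 / 11.3) = 432.651.
√((H+B)/B) = √((11.3+121)/121) = 1.0457.
Q* ≈ 452.403.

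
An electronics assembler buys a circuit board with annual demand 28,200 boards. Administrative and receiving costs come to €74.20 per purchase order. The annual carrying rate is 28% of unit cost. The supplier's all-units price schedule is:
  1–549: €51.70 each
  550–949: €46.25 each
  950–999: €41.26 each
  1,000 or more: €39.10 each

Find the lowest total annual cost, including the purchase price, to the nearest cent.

Holding cost per unit per year at price C is H = 0.28·C.
Evaluate total cost at each tier's feasible EOQ or, if the EOQ is below the tier, at the tier's minimum quantity.
EOQ at €51.70 = 537.7 (feasible in tier 1): TC = 28,200×€51.70 + (28,200/537.7)×74.2 + (537.7/2)×0.28×€51.70 = €1,465,723.34.
EOQ at €46.25 = 568.5 (feasible in tier 2): TC = 28,200×€46.25 + (28,200/568.5)×74.2 + (568.5/2)×0.28×€46.25 = €1,311,611.67.
EOQ at €41.26 = 601.9 < 950, so use break Q=950: TC = 28,200×€41.26 + (28,200/950.0)×74.2 + (950.0/2)×0.28×€41.26 = €1,171,222.15.
EOQ at €39.10 = 618.3 < 1000, so use break Q=1000: TC = 28,200×€39.10 + (28,200/1000.0)×74.2 + (1000.0/2)×0.28×€39.10 = €1,110,186.44.
Lowest total cost among the candidates is at Q = 1000.0.

TC* ≈ €1,110,186.44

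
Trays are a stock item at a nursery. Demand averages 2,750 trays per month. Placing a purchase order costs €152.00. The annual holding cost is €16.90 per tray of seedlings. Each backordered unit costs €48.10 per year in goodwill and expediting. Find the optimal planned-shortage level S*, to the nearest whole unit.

Annual demand D = 2,750 × 12 = 33,000.
With planned backorders, Q* = √(2DS/H) · √((H+B)/B).
√(2DS/H) = √(2 × 33,000 × 152 / 16.9) = 770.461.
√((H+B)/B) = √((16.9+48.1)/48.1) = 1.1625.
Q* ≈ 895.642.
S* = Q* · H/(H+B) = 895.642 × 16.9/65 ≈ 232.867.

S* ≈ 233 trays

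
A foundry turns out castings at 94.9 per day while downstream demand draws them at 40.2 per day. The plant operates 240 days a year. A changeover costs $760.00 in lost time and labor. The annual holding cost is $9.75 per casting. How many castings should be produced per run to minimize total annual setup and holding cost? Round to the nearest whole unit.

Q* ≈ 1,615 castings

Annual demand D = 40.2 × 240 = 9,648.
Production build-up factor (1 − d/p) = 1 − 40.2/94.9 = 0.5764.
Q* = √(2DS / (H(1 − d/p))) = √(2 × 9,648 × 760 / (9.75 × 0.5764)).
= √(14,664,960 / 5.6199) ≈ 1615.391.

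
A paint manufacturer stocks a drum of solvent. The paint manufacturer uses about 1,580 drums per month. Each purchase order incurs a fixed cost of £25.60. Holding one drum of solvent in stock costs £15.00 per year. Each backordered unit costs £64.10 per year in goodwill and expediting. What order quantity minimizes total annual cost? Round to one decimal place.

Q* ≈ 282.6 drums

Annual demand D = 1,580 × 12 = 18,960.
With planned backorders, Q* = √(2DS/H) · √((H+B)/B).
√(2DS/H) = √(2 × 18,960 × 25.6 / 15) = 254.395.
√((H+B)/B) = √((15+64.1)/64.1) = 1.1109.
Q* ≈ 282.597.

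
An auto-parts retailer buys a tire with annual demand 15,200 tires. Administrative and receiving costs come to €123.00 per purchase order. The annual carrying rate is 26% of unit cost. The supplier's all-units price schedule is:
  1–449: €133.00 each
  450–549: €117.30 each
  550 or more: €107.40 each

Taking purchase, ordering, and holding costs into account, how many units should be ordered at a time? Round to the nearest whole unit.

Holding cost per unit per year at price C is H = 0.26·C.
For each price level, check whether its EOQ is feasible; otherwise the best quantity at that price is the breakpoint.
EOQ at €133.00 = 328.8 (feasible in tier 1): TC = 15,200×€133.00 + (15,200/328.8)×123 + (328.8/2)×0.26×€133.00 = €2,032,971.08.
EOQ at €117.30 = 350.1 < 450, so use break Q=450: TC = 15,200×€117.30 + (15,200/450.0)×123 + (450.0/2)×0.26×€117.30 = €1,793,976.72.
EOQ at €107.40 = 365.9 < 550, so use break Q=550: TC = 15,200×€107.40 + (15,200/550.0)×123 + (550.0/2)×0.26×€107.40 = €1,643,558.37.
Lowest total cost is €1,643,558.37 at Q = 550.0.

Q* ≈ 550 tires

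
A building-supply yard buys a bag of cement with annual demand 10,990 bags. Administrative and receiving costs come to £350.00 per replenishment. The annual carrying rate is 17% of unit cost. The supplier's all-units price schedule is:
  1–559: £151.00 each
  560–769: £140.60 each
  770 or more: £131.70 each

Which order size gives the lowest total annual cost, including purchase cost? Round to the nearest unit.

Q* ≈ 770 bags

Holding cost per unit per year at price C is H = 0.17·C.
For each price level, check whether its EOQ is feasible; otherwise the best quantity at that price is the breakpoint.
EOQ at £151.00 = 547.4 (feasible in tier 1): TC = 10,990×£151.00 + (10,990/547.4)×350 + (547.4/2)×0.17×£151.00 = £1,673,542.73.
EOQ at £140.60 = 567.3 (feasible in tier 2): TC = 10,990×£140.60 + (10,990/567.3)×350 + (567.3/2)×0.17×£140.60 = £1,558,754.17.
EOQ at £131.70 = 586.2 < 770, so use break Q=770: TC = 10,990×£131.70 + (10,990/770.0)×350 + (770.0/2)×0.17×£131.70 = £1,460,998.22.
Lowest total cost is £1,460,998.22 at Q = 770.0.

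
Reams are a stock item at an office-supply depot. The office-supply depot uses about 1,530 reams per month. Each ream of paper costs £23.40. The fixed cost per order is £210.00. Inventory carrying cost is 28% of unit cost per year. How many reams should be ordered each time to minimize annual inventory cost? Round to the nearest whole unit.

Q* ≈ 1,085 reams

Annual demand D = 1,530 × 12 = 18,360.
Holding cost H = 0.28 × £23.40 = £6.5520 per unit per year.
EOQ = √(2DS / H) = √(2 × 18,360 × 210 / 6.552).
= √(7,711,200 / 6.552) = √1,176,923.0769 ≈ 1084.861.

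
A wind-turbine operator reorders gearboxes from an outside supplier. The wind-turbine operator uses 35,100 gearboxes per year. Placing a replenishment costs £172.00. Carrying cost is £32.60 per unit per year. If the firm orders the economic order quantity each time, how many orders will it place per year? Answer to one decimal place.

The optimal lot size = √(2DS/H) = √(2 × 35,100 × 172 / 32.6) ≈ 608.59.
Orders per year = D / Q* = 35,100 / 608.59 ≈ 57.674.

N ≈ 57.7 orders per year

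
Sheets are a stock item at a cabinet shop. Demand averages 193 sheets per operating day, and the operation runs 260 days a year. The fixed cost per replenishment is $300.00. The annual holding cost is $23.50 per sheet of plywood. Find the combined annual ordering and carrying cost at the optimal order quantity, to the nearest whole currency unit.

TC* ≈ $26,600

Annual demand D = 193 × 260 = 50,180.
EOQ = √(2DS/H) = √(2 × 50,180 × 300 / 23.5) ≈ 1131.90.
At Q*, ordering cost (D/Q*)S equals holding cost (Q*/2)H, each = √(DSH/2).
Minimum total = √(2DSH) = √(2 × 50,180 × 300 × 23.5) ≈ 26599.586.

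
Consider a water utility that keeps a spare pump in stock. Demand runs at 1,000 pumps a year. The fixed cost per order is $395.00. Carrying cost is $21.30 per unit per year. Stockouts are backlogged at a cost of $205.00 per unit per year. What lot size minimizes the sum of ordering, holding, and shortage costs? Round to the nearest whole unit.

With planned backorders, Q* = √(2DS/H) · √((H+B)/B).
√(2DS/H) = √(2 × 1,000 × 395 / 21.3) = 192.586.
√((H+B)/B) = √((21.3+205)/205) = 1.0507.
Q* ≈ 202.343.

Q* ≈ 202 pumps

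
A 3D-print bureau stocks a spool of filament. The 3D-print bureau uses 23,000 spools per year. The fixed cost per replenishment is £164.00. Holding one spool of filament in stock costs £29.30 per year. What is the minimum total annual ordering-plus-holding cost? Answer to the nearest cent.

Q* = √(2DS/H) = √(2 × 23,000 × 164 / 29.3) ≈ 507.42.
At Q*, ordering cost (D/Q*)S equals holding cost (Q*/2)H, each = √(DSH/2).
Minimum total = √(2DSH) = √(2 × 23,000 × 164 × 29.3) ≈ 14867.387.

TC* ≈ £14,867.39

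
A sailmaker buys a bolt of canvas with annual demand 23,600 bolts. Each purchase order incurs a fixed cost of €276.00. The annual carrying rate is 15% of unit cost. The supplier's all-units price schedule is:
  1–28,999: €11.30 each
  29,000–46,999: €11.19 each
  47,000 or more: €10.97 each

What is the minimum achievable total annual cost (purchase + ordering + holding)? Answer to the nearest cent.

TC* ≈ €271,379.05

Holding cost per unit per year at price C is H = 0.15·C.
Candidates are each tier's EOQ (if it falls in that tier) and each price-break quantity.
EOQ at €11.30 = 2772.3 (feasible in tier 1): TC = 23,600×€11.30 + (23,600/2772.3)×276 + (2772.3/2)×0.15×€11.30 = €271,379.05.
EOQ at €11.19 = 2785.9 < 29000, so use break Q=29000: TC = 23,600×€11.19 + (23,600/29000.0)×276 + (29000.0/2)×0.15×€11.19 = €288,646.86.
EOQ at €10.97 = 2813.7 < 47000, so use break Q=47000: TC = 23,600×€10.97 + (23,600/47000.0)×276 + (47000.0/2)×0.15×€10.97 = €297,699.84.
Lowest total cost among the candidates is at Q = 2772.3.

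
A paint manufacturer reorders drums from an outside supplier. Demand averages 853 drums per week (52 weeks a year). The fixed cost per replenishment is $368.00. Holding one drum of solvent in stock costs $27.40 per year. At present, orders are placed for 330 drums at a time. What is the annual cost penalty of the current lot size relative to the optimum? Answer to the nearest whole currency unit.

Annual demand D = 853 × 52 = 44,356.
EOQ = √(2DS/H) = √(2 × 44,356 × 368 / 27.4) ≈ 1091.54.
Cost at Q* = (D/Q*)S + (Q*/2)H = √(2DSH) ≈ $29,908.21.
Cost at Q = 330: (44,356/330)×368 + (330/2)×27.4 = $49,463.66 + $4,521.00 = $53,984.66.
Excess = $53,984.66 − $29,908.21 = $24,076.45.

Extra cost ≈ $24,076 per year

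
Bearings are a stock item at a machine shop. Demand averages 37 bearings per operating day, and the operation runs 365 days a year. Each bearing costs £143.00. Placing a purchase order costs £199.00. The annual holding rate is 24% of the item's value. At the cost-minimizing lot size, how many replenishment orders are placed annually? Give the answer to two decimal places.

Annual demand D = 37 × 365 = 13,505.
Holding cost H = 0.24 × £143.00 = £34.3200 per unit per year.
The optimal lot size = √(2DS/H) = √(2 × 13,505 × 199 / 34.32) ≈ 395.74.
Orders per year = D / Q* = 13,505 / 395.74 ≈ 34.126.

N ≈ 34.13 orders per year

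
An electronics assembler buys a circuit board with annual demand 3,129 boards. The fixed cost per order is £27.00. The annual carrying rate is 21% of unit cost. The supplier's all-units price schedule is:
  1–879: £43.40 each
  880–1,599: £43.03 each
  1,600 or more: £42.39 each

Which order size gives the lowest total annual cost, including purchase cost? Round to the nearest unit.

Q* ≈ 136 boards

Holding cost per unit per year at price C is H = 0.21·C.
Evaluate total cost at each tier's feasible EOQ or, if the EOQ is below the tier, at the tier's minimum quantity.
EOQ at £43.40 = 136.2 (feasible in tier 1): TC = 3,129×£43.40 + (3,129/136.2)×27 + (136.2/2)×0.21×£43.40 = £137,039.55.
EOQ at £43.03 = 136.7 < 880, so use break Q=880: TC = 3,129×£43.03 + (3,129/880.0)×27 + (880.0/2)×0.21×£43.03 = £138,712.85.
EOQ at £42.39 = 137.8 < 1600, so use break Q=1600: TC = 3,129×£42.39 + (3,129/1600.0)×27 + (1600.0/2)×0.21×£42.39 = £139,812.63.
Lowest total cost is £137,039.55 at Q = 136.2.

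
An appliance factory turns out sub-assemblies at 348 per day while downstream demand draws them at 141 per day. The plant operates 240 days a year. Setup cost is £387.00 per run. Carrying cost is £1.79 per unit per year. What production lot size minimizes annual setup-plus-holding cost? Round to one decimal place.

Q* ≈ 4,959.8 sub-assemblies

Annual demand D = 141 × 240 = 33,840.
Production build-up factor (1 − d/p) = 1 − 141/348 = 0.5948.
Q* = √(2DS / (H(1 − d/p))) = √(2 × 33,840 × 387 / (1.79 × 0.5948)).
= √(26,192,160 / 1.0647) ≈ 4959.793.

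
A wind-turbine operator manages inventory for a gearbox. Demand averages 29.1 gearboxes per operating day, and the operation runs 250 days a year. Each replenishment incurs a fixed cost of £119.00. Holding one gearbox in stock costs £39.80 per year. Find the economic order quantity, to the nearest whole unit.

Annual demand D = 29.1 × 250 = 7,275.
EOQ = √(2DS / H) = √(2 × 7,275 × 119 / 39.8).
= √(1,731,450 / 39.8) = √43,503.7688 ≈ 208.576.

Q* ≈ 209 gearboxes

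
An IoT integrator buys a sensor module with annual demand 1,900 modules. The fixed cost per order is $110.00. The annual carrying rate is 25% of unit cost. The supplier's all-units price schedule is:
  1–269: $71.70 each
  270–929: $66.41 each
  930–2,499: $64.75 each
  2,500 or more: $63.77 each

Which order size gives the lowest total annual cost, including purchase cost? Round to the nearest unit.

Q* ≈ 270 modules

Holding cost per unit per year at price C is H = 0.25·C.
For each price level, check whether its EOQ is feasible; otherwise the best quantity at that price is the breakpoint.
EOQ at $71.70 = 152.7 (feasible in tier 1): TC = 1,900×$71.70 + (1,900/152.7)×110 + (152.7/2)×0.25×$71.70 = $138,967.27.
EOQ at $66.41 = 158.7 < 270, so use break Q=270: TC = 1,900×$66.41 + (1,900/270.0)×110 + (270.0/2)×0.25×$66.41 = $129,194.41.
EOQ at $64.75 = 160.7 < 930, so use break Q=930: TC = 1,900×$64.75 + (1,900/930.0)×110 + (930.0/2)×0.25×$64.75 = $130,776.92.
EOQ at $63.77 = 161.9 < 2500, so use break Q=2500: TC = 1,900×$63.77 + (1,900/2500.0)×110 + (2500.0/2)×0.25×$63.77 = $141,174.73.
Lowest total cost is $129,194.41 at Q = 270.0.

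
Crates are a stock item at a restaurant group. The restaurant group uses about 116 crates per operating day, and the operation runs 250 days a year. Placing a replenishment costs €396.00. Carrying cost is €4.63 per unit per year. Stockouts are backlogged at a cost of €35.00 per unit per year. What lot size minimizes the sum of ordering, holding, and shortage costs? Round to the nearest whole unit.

Q* ≈ 2,370 crates

Annual demand D = 116 × 250 = 29,000.
With planned backorders, Q* = √(2DS/H) · √((H+B)/B).
√(2DS/H) = √(2 × 29,000 × 396 / 4.63) = 2227.261.
√((H+B)/B) = √((4.63+35)/35) = 1.0641.
Q* ≈ 2370.004.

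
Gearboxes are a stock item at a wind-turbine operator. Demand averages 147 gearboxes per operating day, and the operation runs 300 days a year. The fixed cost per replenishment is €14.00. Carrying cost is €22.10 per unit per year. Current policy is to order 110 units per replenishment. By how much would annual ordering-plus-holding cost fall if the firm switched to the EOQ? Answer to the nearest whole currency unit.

Annual demand D = 147 × 300 = 44,100.
EOQ = √(2DS/H) = √(2 × 44,100 × 14 / 22.1) ≈ 236.38.
Cost at Q* = (D/Q*)S + (Q*/2)H = √(2DSH) ≈ €5,223.90.
Cost at Q = 110: (44,100/110)×14 + (110/2)×22.1 = €5,612.73 + €1,215.50 = €6,828.23.
Excess = €6,828.23 − €5,223.90 = €1,604.33.

Extra cost ≈ €1,604 per year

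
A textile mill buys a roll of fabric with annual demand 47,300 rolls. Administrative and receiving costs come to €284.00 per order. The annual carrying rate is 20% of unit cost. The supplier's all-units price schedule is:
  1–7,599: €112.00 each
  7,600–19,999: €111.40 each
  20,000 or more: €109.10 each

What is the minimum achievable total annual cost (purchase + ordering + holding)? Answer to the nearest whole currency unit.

Holding cost per unit per year at price C is H = 0.20·C.
For each price level, check whether its EOQ is feasible; otherwise the best quantity at that price is the breakpoint.
EOQ at €112.00 = 1095.2 (feasible in tier 1): TC = 47,300×€112.00 + (47,300/1095.2)×284 + (1095.2/2)×0.20×€112.00 = €5,322,131.76.
EOQ at €111.40 = 1098.1 < 7600, so use break Q=7600: TC = 47,300×€111.40 + (47,300/7600.0)×284 + (7600.0/2)×0.20×€111.40 = €5,355,651.53.
EOQ at €109.10 = 1109.6 < 20000, so use break Q=20000: TC = 47,300×€109.10 + (47,300/20000.0)×284 + (20000.0/2)×0.20×€109.10 = €5,379,301.66.
Lowest total cost among the candidates is at Q = 1095.2.

TC* ≈ €5,322,132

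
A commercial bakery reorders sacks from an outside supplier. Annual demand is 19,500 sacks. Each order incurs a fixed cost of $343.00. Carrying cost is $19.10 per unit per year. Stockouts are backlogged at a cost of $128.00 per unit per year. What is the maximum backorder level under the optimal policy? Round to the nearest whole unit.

With planned backorders, Q* = √(2DS/H) · √((H+B)/B).
√(2DS/H) = √(2 × 19,500 × 343 / 19.1) = 836.879.
√((H+B)/B) = √((19.1+128)/128) = 1.0720.
Q* ≈ 897.148.
S* = Q* · H/(H+B) = 897.148 × 19.1/147.1 ≈ 116.489.

S* ≈ 116 sacks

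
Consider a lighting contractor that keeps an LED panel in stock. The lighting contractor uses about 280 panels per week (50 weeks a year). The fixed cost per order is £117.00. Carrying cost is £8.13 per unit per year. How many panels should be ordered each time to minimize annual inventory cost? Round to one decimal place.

Annual demand D = 280 × 50 = 14,000.
EOQ = √(2DS / H) = √(2 × 14,000 × 117 / 8.13).
= √(3,276,000 / 8.13) = √402,952.0295 ≈ 634.785.

Q* ≈ 634.8 panels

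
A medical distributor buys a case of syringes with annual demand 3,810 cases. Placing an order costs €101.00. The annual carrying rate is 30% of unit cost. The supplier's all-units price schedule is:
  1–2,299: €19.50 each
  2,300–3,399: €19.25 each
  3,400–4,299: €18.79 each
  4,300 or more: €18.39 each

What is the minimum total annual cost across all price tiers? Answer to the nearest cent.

TC* ≈ €76,416.86

Holding cost per unit per year at price C is H = 0.30·C.
For each price level, check whether its EOQ is feasible; otherwise the best quantity at that price is the breakpoint.
EOQ at €19.50 = 362.7 (feasible in tier 1): TC = 3,810×€19.50 + (3,810/362.7)×101 + (362.7/2)×0.30×€19.50 = €76,416.86.
EOQ at €19.25 = 365.1 < 2300, so use break Q=2300: TC = 3,810×€19.25 + (3,810/2300.0)×101 + (2300.0/2)×0.30×€19.25 = €80,151.06.
EOQ at €18.79 = 369.5 < 3400, so use break Q=3400: TC = 3,810×€18.79 + (3,810/3400.0)×101 + (3400.0/2)×0.30×€18.79 = €81,285.98.
EOQ at €18.39 = 373.5 < 4300, so use break Q=4300: TC = 3,810×€18.39 + (3,810/4300.0)×101 + (4300.0/2)×0.30×€18.39 = €82,016.94.
Lowest total cost among the candidates is at Q = 362.7.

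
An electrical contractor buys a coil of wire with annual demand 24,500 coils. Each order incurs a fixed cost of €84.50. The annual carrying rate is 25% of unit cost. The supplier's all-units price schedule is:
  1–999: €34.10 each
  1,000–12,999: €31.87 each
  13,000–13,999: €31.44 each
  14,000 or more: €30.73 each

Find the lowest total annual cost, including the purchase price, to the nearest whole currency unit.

Holding cost per unit per year at price C is H = 0.25·C.
Evaluate total cost at each tier's feasible EOQ or, if the EOQ is below the tier, at the tier's minimum quantity.
EOQ at €34.10 = 696.9 (feasible in tier 1): TC = 24,500×€34.10 + (24,500/696.9)×84.5 + (696.9/2)×0.25×€34.10 = €841,391.19.
EOQ at €31.87 = 720.9 < 1000, so use break Q=1000: TC = 24,500×€31.87 + (24,500/1000.0)×84.5 + (1000.0/2)×0.25×€31.87 = €786,869.00.
EOQ at €31.44 = 725.8 < 13000, so use break Q=13000: TC = 24,500×€31.44 + (24,500/13000.0)×84.5 + (13000.0/2)×0.25×€31.44 = €821,529.25.
EOQ at €30.73 = 734.1 < 14000, so use break Q=14000: TC = 24,500×€30.73 + (24,500/14000.0)×84.5 + (14000.0/2)×0.25×€30.73 = €806,810.38.
Lowest total cost among the candidates is at Q = 1000.0.

TC* ≈ €786,869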